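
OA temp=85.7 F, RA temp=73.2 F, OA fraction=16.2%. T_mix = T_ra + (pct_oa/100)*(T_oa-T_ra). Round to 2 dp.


T_mix = 73.2 + (16.2/100)*(85.7-73.2) = 75.23 F

75.23 F


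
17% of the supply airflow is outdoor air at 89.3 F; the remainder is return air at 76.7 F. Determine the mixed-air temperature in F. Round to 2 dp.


T_mix = 0.17*89.3 + 0.83*76.7 = 78.84 F

78.84 F


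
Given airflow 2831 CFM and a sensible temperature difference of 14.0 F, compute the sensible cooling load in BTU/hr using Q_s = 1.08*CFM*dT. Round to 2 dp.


Q = 1.08 * 2831 * 14.0 = 42804.72 BTU/hr

42804.72 BTU/hr


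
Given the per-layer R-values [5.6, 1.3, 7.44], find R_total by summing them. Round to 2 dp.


R_total = 5.6 + 1.3 + 7.44 = 14.34

14.34


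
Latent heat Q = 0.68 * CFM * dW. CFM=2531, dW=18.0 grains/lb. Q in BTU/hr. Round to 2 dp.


Q = 0.68 * 2531 * 18.0 = 30979.44 BTU/hr

30979.44 BTU/hr


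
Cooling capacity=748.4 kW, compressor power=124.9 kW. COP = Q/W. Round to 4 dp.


COP = 748.4 / 124.9 = 5.9920

5.9920


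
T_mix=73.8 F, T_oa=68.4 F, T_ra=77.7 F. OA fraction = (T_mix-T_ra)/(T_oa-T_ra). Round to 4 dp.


frac = (73.8 - 77.7) / (68.4 - 77.7) = 0.4194

0.4194


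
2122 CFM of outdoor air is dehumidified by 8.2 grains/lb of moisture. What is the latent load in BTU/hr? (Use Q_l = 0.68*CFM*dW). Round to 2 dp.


Q = 0.68 * 2122 * 8.2 = 11832.27 BTU/hr

11832.27 BTU/hr


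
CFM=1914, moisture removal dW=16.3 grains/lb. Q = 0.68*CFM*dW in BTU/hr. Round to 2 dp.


Q = 0.68 * 1914 * 16.3 = 21214.78 BTU/hr

21214.78 BTU/hr


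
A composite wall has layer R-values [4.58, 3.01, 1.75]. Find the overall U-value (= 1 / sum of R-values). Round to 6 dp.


R_total = 4.58 + 3.01 + 1.75 = 9.34
U = 1/9.34 = 0.107066

0.107066


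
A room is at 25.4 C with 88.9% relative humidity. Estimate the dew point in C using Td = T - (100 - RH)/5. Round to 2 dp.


Td = 25.4 - (100-88.9)/5 = 23.18 C

23.18 C


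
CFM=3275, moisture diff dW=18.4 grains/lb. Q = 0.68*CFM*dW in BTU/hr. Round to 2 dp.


Q = 0.68 * 3275 * 18.4 = 40976.80 BTU/hr

40976.80 BTU/hr


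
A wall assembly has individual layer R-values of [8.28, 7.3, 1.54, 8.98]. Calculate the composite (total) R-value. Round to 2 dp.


R_total = 8.28 + 7.3 + 1.54 + 8.98 = 26.10

26.10


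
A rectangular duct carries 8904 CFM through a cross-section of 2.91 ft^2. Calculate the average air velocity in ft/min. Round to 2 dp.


V = 8904 / 2.91 = 3059.79 ft/min

3059.79 ft/min


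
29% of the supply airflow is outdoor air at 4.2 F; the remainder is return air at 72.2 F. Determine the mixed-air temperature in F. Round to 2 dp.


T_mix = 0.29*4.2 + 0.71*72.2 = 52.48 F

52.48 F


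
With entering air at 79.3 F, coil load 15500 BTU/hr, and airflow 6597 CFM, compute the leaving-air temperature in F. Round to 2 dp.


dT = 15500/(1.08*6597) = 2.1755
T_leave = 79.3 - 2.1755 = 77.12 F

77.12 F


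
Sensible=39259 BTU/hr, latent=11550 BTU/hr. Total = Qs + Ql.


Qt = 39259 + 11550 = 50809 BTU/hr

50809 BTU/hr


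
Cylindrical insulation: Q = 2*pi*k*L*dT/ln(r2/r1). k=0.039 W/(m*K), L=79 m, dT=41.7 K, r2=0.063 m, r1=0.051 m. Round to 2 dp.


Q = 2*pi*0.039*79*41.7/ln(0.063/0.051) = 3820.23 W

3820.23 W


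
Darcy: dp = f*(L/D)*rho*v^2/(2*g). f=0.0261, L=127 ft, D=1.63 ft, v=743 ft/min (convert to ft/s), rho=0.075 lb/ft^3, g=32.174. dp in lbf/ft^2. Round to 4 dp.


v_fps = 743/60 = 12.3833 ft/s
dp = 0.0261*(127/1.63)*0.075*12.3833^2/(2*32.174) = 0.3635 lbf/ft^2

0.3635 lbf/ft^2


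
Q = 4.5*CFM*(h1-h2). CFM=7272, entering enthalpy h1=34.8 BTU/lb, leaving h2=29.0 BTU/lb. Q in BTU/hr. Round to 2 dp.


Q = 4.5 * 7272 * (34.8 - 29.0) = 189799.20 BTU/hr

189799.20 BTU/hr


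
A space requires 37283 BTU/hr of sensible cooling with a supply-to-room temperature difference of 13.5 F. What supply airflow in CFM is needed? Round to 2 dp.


CFM = 37283 / (1.08 * 13.5) = 2557.13

2557.13 CFM


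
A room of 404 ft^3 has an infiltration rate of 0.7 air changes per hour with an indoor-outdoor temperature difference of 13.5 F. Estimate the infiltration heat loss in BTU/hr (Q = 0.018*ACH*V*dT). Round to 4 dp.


Q = 0.018 * 0.7 * 404 * 13.5 = 68.7204 BTU/hr

68.7204 BTU/hr


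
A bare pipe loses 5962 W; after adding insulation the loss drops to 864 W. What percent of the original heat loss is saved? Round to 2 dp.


Savings = ((5962-864)/5962)*100 = 85.51 %

85.51 %


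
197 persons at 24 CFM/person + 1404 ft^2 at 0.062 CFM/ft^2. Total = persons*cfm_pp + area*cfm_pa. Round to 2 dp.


Total = 197*24 + 1404*0.062 = 4815.05 CFM

4815.05 CFM


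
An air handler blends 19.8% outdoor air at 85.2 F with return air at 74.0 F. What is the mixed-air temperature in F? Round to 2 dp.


T_mix = 74.0 + (19.8/100)*(85.2-74.0) = 76.22 F

76.22 F


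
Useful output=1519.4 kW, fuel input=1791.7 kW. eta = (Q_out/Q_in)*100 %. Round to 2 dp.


eta = (1519.4/1791.7)*100 = 84.80 %

84.80 %


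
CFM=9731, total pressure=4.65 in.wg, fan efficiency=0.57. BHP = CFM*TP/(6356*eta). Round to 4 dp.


BHP = 9731 * 4.65 / (6356 * 0.57) = 12.4897 hp

12.4897 hp


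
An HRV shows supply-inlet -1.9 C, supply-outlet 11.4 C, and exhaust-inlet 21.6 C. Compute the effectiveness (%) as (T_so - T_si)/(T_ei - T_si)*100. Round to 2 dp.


eff = (11.4-(-1.9))/(21.6-(-1.9))*100 = 56.60 %

56.60 %


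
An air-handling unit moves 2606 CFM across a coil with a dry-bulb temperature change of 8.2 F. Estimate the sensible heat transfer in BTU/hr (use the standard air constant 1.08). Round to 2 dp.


Q = 1.08 * 2606 * 8.2 = 23078.74 BTU/hr

23078.74 BTU/hr


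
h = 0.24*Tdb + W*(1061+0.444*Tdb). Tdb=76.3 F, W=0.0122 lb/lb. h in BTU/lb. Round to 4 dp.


h = 0.24*76.3 + 0.0122*(1061+0.444*76.3) = 31.6695 BTU/lb

31.6695 BTU/lb


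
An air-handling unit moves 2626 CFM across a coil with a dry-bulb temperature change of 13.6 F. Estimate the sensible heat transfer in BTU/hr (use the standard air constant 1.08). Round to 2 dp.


Q = 1.08 * 2626 * 13.6 = 38570.69 BTU/hr

38570.69 BTU/hr


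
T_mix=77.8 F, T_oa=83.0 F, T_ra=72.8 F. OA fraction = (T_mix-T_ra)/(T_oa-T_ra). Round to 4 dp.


frac = (77.8 - 72.8) / (83.0 - 72.8) = 0.4902

0.4902


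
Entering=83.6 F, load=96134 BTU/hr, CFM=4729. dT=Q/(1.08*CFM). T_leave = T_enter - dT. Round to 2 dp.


dT = 96134/(1.08*4729) = 18.8228
T_leave = 83.6 - 18.8228 = 64.78 F

64.78 F


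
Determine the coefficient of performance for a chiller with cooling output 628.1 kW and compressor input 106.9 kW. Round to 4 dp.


COP = 628.1 / 106.9 = 5.8756

5.8756


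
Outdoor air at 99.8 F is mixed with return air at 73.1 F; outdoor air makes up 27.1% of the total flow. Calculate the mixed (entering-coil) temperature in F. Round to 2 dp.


T_mix = 73.1 + (27.1/100)*(99.8-73.1) = 80.34 F

80.34 F


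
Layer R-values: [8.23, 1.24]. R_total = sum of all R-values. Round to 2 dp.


R_total = 8.23 + 1.24 = 9.47

9.47


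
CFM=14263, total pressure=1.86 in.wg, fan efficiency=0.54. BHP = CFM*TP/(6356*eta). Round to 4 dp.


BHP = 14263 * 1.86 / (6356 * 0.54) = 7.7294 hp

7.7294 hp


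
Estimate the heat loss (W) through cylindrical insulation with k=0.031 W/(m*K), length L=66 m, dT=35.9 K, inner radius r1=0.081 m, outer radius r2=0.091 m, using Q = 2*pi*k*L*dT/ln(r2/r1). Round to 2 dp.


Q = 2*pi*0.031*66*35.9/ln(0.091/0.081) = 3964.50 W

3964.50 W


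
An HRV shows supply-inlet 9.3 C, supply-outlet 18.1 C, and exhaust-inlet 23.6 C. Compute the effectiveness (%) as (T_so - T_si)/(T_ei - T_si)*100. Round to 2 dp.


eff = (18.1-9.3)/(23.6-9.3)*100 = 61.54 %

61.54 %


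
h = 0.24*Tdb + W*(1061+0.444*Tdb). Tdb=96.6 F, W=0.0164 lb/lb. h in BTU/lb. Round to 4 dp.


h = 0.24*96.6 + 0.0164*(1061+0.444*96.6) = 41.2878 BTU/lb

41.2878 BTU/lb


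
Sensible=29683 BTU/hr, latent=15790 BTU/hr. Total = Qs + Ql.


Qt = 29683 + 15790 = 45473 BTU/hr

45473 BTU/hr


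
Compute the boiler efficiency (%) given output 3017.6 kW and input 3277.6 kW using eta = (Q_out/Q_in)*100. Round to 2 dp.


eta = (3017.6/3277.6)*100 = 92.07 %

92.07 %


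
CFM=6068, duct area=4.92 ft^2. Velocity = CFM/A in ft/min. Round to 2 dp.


V = 6068 / 4.92 = 1233.33 ft/min

1233.33 ft/min


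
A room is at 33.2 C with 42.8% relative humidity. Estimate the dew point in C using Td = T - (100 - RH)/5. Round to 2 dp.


Td = 33.2 - (100-42.8)/5 = 21.76 C

21.76 C


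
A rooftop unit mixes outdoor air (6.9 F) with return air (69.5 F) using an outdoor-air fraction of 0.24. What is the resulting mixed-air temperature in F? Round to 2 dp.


T_mix = 0.24*6.9 + 0.76*69.5 = 54.48 F

54.48 F


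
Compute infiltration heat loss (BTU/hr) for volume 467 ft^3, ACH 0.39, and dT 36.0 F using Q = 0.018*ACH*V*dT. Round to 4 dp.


Q = 0.018 * 0.39 * 467 * 36.0 = 118.0202 BTU/hr

118.0202 BTU/hr


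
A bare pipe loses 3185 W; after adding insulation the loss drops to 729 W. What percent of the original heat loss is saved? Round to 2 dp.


Savings = ((3185-729)/3185)*100 = 77.11 %

77.11 %


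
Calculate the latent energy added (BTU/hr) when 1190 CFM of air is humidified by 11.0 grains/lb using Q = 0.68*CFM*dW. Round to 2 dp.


Q = 0.68 * 1190 * 11.0 = 8901.20 BTU/hr

8901.20 BTU/hr


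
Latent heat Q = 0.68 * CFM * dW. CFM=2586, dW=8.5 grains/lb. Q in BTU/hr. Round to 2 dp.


Q = 0.68 * 2586 * 8.5 = 14947.08 BTU/hr

14947.08 BTU/hr


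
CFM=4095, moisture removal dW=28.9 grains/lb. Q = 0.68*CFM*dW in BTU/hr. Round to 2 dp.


Q = 0.68 * 4095 * 28.9 = 80474.94 BTU/hr

80474.94 BTU/hr


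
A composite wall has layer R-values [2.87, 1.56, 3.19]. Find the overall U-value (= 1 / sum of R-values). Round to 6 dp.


R_total = 2.87 + 1.56 + 3.19 = 7.62
U = 1/7.62 = 0.131234

0.131234


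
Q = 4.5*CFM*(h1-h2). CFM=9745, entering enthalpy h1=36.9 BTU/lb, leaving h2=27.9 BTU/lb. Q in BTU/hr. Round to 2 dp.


Q = 4.5 * 9745 * (36.9 - 27.9) = 394672.50 BTU/hr

394672.50 BTU/hr


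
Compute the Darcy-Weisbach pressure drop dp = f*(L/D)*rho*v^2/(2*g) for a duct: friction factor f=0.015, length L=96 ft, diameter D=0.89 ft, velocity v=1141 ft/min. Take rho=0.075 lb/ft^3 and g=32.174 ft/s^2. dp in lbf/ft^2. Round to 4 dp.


v_fps = 1141/60 = 19.0167 ft/s
dp = 0.015*(96/0.89)*0.075*19.0167^2/(2*32.174) = 0.6820 lbf/ft^2

0.6820 lbf/ft^2


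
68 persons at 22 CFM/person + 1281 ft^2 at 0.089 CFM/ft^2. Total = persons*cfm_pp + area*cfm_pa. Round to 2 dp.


Total = 68*22 + 1281*0.089 = 1610.01 CFM

1610.01 CFM


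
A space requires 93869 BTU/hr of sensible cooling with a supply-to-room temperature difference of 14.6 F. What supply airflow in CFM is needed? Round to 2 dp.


CFM = 93869 / (1.08 * 14.6) = 5953.13

5953.13 CFM


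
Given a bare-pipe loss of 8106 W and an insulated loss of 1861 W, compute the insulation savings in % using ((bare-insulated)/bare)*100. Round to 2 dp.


Savings = ((8106-1861)/8106)*100 = 77.04 %

77.04 %


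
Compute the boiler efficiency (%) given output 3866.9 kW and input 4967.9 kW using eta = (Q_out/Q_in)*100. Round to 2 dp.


eta = (3866.9/4967.9)*100 = 77.84 %

77.84 %


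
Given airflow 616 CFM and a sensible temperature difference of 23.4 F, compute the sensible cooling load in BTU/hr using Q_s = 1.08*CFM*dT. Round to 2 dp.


Q = 1.08 * 616 * 23.4 = 15567.55 BTU/hr

15567.55 BTU/hr


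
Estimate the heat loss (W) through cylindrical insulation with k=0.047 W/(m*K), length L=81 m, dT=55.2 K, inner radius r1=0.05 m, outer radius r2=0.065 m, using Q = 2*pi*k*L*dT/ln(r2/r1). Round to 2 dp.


Q = 2*pi*0.047*81*55.2/ln(0.065/0.05) = 5032.65 W

5032.65 W


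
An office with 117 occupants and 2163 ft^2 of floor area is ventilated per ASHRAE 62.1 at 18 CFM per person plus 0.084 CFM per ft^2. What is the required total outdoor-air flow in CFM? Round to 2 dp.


Total = 117*18 + 2163*0.084 = 2287.69 CFM

2287.69 CFM


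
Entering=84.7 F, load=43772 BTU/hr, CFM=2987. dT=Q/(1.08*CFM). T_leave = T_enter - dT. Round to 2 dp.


dT = 43772/(1.08*2987) = 13.5687
T_leave = 84.7 - 13.5687 = 71.13 F

71.13 F


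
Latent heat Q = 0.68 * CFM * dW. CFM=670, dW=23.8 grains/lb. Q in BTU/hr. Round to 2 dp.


Q = 0.68 * 670 * 23.8 = 10843.28 BTU/hr

10843.28 BTU/hr


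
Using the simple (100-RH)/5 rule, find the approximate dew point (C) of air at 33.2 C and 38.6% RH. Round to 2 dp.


Td = 33.2 - (100-38.6)/5 = 20.92 C

20.92 C


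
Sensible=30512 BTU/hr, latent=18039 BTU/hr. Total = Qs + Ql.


Qt = 30512 + 18039 = 48551 BTU/hr

48551 BTU/hr


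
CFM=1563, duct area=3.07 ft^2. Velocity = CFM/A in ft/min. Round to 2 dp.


V = 1563 / 3.07 = 509.12 ft/min

509.12 ft/min


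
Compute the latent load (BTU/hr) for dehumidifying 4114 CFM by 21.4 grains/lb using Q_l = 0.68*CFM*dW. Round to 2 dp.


Q = 0.68 * 4114 * 21.4 = 59866.93 BTU/hr

59866.93 BTU/hr


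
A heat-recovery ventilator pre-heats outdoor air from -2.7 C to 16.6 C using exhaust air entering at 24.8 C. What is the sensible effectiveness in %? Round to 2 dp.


eff = (16.6-(-2.7))/(24.8-(-2.7))*100 = 70.18 %

70.18 %


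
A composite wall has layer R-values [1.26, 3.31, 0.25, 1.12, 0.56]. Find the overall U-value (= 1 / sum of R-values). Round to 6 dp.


R_total = 1.26 + 3.31 + 0.25 + 1.12 + 0.56 = 6.50
U = 1/6.50 = 0.153846

0.153846


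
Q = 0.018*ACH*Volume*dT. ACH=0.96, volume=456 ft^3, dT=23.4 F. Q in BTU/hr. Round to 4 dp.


Q = 0.018 * 0.96 * 456 * 23.4 = 184.3845 BTU/hr

184.3845 BTU/hr


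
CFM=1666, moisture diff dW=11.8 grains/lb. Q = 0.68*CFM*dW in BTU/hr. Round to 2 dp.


Q = 0.68 * 1666 * 11.8 = 13367.98 BTU/hr

13367.98 BTU/hr


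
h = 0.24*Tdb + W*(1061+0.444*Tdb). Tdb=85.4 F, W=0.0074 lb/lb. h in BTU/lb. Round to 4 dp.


h = 0.24*85.4 + 0.0074*(1061+0.444*85.4) = 28.6280 BTU/lb

28.6280 BTU/lb


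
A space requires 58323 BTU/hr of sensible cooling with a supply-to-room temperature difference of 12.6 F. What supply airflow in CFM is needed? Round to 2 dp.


CFM = 58323 / (1.08 * 12.6) = 4285.93

4285.93 CFM


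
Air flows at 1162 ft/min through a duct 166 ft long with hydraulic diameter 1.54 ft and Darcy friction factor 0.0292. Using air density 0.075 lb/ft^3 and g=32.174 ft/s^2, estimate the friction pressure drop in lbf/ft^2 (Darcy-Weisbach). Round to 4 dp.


v_fps = 1162/60 = 19.3667 ft/s
dp = 0.0292*(166/1.54)*0.075*19.3667^2/(2*32.174) = 1.3760 lbf/ft^2

1.3760 lbf/ft^2


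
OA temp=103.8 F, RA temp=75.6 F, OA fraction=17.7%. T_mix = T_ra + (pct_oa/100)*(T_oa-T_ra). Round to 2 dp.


T_mix = 75.6 + (17.7/100)*(103.8-75.6) = 80.59 F

80.59 F


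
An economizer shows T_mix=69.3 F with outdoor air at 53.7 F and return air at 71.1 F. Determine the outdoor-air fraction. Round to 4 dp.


frac = (69.3 - 71.1) / (53.7 - 71.1) = 0.1034

0.1034


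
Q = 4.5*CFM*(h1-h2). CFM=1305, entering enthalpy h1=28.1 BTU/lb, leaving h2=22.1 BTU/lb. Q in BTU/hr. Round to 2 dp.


Q = 4.5 * 1305 * (28.1 - 22.1) = 35235.00 BTU/hr

35235.00 BTU/hr


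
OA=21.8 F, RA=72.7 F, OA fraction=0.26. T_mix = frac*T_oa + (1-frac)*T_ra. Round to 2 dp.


T_mix = 0.26*21.8 + 0.74*72.7 = 59.47 F

59.47 F


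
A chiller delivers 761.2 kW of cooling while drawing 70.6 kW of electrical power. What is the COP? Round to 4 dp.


COP = 761.2 / 70.6 = 10.7819

10.7819


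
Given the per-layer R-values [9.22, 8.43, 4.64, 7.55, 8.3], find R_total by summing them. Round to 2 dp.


R_total = 9.22 + 8.43 + 4.64 + 7.55 + 8.3 = 38.14

38.14


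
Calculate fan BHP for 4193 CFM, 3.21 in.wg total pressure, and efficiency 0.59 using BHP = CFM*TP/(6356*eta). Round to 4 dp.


BHP = 4193 * 3.21 / (6356 * 0.59) = 3.5892 hp

3.5892 hp


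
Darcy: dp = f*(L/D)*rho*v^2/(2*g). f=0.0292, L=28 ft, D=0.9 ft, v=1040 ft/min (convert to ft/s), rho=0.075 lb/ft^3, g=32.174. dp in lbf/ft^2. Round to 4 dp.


v_fps = 1040/60 = 17.3333 ft/s
dp = 0.0292*(28/0.9)*0.075*17.3333^2/(2*32.174) = 0.3181 lbf/ft^2

0.3181 lbf/ft^2


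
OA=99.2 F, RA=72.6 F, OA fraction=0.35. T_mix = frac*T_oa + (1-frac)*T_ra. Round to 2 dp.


T_mix = 0.35*99.2 + 0.65*72.6 = 81.91 F

81.91 F


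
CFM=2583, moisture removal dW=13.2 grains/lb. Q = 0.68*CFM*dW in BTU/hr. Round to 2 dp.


Q = 0.68 * 2583 * 13.2 = 23185.01 BTU/hr

23185.01 BTU/hr


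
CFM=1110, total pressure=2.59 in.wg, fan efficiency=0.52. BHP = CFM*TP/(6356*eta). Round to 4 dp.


BHP = 1110 * 2.59 / (6356 * 0.52) = 0.8698 hp

0.8698 hp


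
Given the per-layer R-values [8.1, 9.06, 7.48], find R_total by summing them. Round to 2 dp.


R_total = 8.1 + 9.06 + 7.48 = 24.64

24.64


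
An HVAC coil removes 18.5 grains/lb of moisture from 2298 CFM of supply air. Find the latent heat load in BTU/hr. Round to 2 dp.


Q = 0.68 * 2298 * 18.5 = 28908.84 BTU/hr

28908.84 BTU/hr


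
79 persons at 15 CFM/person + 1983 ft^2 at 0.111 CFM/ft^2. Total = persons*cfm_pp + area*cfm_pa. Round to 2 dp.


Total = 79*15 + 1983*0.111 = 1405.11 CFM

1405.11 CFM


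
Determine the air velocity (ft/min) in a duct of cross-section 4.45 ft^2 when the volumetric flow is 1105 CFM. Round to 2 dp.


V = 1105 / 4.45 = 248.31 ft/min

248.31 ft/min


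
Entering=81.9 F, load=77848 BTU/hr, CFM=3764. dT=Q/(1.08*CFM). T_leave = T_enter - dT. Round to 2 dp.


dT = 77848/(1.08*3764) = 19.1502
T_leave = 81.9 - 19.1502 = 62.75 F

62.75 F


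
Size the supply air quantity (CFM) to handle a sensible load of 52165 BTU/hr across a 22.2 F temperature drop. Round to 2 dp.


CFM = 52165 / (1.08 * 22.2) = 2175.72

2175.72 CFM


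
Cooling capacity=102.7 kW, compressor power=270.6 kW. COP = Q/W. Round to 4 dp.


COP = 102.7 / 270.6 = 0.3795

0.3795


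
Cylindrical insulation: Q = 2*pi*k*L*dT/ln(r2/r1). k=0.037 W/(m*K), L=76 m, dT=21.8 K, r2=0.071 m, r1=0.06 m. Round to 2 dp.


Q = 2*pi*0.037*76*21.8/ln(0.071/0.06) = 2288.11 W

2288.11 W


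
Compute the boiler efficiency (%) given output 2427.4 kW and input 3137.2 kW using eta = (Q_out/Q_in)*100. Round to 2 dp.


eta = (2427.4/3137.2)*100 = 77.37 %

77.37 %


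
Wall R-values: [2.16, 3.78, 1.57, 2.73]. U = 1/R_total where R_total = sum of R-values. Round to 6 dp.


R_total = 2.16 + 3.78 + 1.57 + 2.73 = 10.24
U = 1/10.24 = 0.097656

0.097656


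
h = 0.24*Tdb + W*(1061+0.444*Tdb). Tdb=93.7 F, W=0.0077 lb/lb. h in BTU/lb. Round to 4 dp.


h = 0.24*93.7 + 0.0077*(1061+0.444*93.7) = 30.9780 BTU/lb

30.9780 BTU/lb


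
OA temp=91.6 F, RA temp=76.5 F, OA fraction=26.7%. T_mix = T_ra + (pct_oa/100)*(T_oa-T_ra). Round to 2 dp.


T_mix = 76.5 + (26.7/100)*(91.6-76.5) = 80.53 F

80.53 F


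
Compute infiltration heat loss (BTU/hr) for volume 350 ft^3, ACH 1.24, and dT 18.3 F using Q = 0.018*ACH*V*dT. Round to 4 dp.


Q = 0.018 * 1.24 * 350 * 18.3 = 142.9596 BTU/hr

142.9596 BTU/hr


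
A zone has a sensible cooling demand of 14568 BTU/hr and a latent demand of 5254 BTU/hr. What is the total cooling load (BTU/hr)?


Qt = 14568 + 5254 = 19822 BTU/hr

19822 BTU/hr


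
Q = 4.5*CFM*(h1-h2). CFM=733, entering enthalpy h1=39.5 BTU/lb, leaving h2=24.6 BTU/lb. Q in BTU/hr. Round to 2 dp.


Q = 4.5 * 733 * (39.5 - 24.6) = 49147.65 BTU/hr

49147.65 BTU/hr


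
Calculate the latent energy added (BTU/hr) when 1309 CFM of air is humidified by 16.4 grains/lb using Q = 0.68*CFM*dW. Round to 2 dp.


Q = 0.68 * 1309 * 16.4 = 14597.97 BTU/hr

14597.97 BTU/hr


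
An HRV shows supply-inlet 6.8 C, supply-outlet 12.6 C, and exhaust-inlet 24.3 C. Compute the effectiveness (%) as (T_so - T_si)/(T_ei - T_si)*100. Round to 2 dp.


eff = (12.6-6.8)/(24.3-6.8)*100 = 33.14 %

33.14 %


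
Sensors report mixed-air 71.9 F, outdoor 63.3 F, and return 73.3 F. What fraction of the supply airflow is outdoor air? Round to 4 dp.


frac = (71.9 - 73.3) / (63.3 - 73.3) = 0.1400

0.1400


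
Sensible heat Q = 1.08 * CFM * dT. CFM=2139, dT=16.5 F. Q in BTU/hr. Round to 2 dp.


Q = 1.08 * 2139 * 16.5 = 38116.98 BTU/hr

38116.98 BTU/hr


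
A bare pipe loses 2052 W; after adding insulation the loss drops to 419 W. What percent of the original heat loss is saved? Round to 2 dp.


Savings = ((2052-419)/2052)*100 = 79.58 %

79.58 %


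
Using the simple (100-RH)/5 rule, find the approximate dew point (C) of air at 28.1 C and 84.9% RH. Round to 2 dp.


Td = 28.1 - (100-84.9)/5 = 25.08 C

25.08 C


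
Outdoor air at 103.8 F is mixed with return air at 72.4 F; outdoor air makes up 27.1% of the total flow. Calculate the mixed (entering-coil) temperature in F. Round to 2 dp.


T_mix = 72.4 + (27.1/100)*(103.8-72.4) = 80.91 F

80.91 F


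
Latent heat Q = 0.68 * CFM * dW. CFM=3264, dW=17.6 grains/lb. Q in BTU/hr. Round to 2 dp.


Q = 0.68 * 3264 * 17.6 = 39063.55 BTU/hr

39063.55 BTU/hr


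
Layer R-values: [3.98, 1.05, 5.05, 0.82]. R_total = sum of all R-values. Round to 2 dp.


R_total = 3.98 + 1.05 + 5.05 + 0.82 = 10.90

10.90


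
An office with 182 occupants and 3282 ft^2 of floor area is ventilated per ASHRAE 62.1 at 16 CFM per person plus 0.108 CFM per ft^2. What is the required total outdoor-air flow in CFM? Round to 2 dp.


Total = 182*16 + 3282*0.108 = 3266.46 CFM

3266.46 CFM


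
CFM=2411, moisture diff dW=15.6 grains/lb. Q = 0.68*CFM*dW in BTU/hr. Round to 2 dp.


Q = 0.68 * 2411 * 15.6 = 25575.89 BTU/hr

25575.89 BTU/hr


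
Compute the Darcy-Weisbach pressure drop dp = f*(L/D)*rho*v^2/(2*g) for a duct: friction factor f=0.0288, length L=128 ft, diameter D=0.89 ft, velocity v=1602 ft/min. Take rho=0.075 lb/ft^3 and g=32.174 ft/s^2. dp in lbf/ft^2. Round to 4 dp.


v_fps = 1602/60 = 26.7 ft/s
dp = 0.0288*(128/0.89)*0.075*26.7^2/(2*32.174) = 3.4416 lbf/ft^2

3.4416 lbf/ft^2


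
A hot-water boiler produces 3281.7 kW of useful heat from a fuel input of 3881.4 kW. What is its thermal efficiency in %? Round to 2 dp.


eta = (3281.7/3881.4)*100 = 84.55 %

84.55 %


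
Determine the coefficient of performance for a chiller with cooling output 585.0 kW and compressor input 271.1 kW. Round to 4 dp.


COP = 585.0 / 271.1 = 2.1579

2.1579


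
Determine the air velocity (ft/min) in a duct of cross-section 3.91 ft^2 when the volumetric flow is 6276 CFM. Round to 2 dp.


V = 6276 / 3.91 = 1605.12 ft/min

1605.12 ft/min


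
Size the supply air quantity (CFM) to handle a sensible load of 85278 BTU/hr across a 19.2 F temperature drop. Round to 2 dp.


CFM = 85278 / (1.08 * 19.2) = 4112.56

4112.56 CFM


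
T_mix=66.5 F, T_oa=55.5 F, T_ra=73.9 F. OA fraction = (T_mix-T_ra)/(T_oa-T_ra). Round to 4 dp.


frac = (66.5 - 73.9) / (55.5 - 73.9) = 0.4022

0.4022


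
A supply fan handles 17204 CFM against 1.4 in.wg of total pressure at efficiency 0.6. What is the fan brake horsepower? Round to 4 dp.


BHP = 17204 * 1.4 / (6356 * 0.6) = 6.3157 hp

6.3157 hp


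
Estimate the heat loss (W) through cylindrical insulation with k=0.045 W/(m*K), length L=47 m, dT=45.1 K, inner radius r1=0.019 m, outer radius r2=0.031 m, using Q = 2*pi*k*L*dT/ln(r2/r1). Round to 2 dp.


Q = 2*pi*0.045*47*45.1/ln(0.031/0.019) = 1224.25 W

1224.25 W


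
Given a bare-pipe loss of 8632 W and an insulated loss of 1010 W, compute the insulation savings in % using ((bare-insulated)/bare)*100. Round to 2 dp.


Savings = ((8632-1010)/8632)*100 = 88.30 %

88.30 %


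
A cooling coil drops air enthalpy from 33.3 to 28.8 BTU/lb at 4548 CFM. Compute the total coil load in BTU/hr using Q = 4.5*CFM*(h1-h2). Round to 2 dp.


Q = 4.5 * 4548 * (33.3 - 28.8) = 92097.00 BTU/hr

92097.00 BTU/hr


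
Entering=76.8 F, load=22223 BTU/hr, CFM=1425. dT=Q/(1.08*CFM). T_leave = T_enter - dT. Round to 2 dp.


dT = 22223/(1.08*1425) = 14.4399
T_leave = 76.8 - 14.4399 = 62.36 F

62.36 F


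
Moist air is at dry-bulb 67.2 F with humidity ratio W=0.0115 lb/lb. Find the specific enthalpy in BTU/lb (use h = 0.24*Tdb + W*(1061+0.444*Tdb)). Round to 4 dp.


h = 0.24*67.2 + 0.0115*(1061+0.444*67.2) = 28.6726 BTU/lb

28.6726 BTU/lb


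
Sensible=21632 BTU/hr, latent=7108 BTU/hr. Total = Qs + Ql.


Qt = 21632 + 7108 = 28740 BTU/hr

28740 BTU/hr


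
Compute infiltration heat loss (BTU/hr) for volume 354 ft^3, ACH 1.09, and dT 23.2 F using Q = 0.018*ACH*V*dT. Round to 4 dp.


Q = 0.018 * 1.09 * 354 * 23.2 = 161.1351 BTU/hr

161.1351 BTU/hr


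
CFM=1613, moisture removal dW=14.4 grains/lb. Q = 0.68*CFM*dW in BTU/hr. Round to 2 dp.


Q = 0.68 * 1613 * 14.4 = 15794.50 BTU/hr

15794.50 BTU/hr


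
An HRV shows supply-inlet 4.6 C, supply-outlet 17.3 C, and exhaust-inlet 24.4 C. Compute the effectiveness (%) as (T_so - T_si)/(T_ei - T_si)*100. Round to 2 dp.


eff = (17.3-4.6)/(24.4-4.6)*100 = 64.14 %

64.14 %


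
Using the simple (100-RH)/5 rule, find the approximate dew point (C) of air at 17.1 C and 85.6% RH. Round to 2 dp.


Td = 17.1 - (100-85.6)/5 = 14.22 C

14.22 C


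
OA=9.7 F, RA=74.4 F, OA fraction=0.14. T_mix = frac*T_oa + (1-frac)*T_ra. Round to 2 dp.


T_mix = 0.14*9.7 + 0.86*74.4 = 65.34 F

65.34 F


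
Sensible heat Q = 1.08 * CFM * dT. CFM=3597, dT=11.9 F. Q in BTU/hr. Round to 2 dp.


Q = 1.08 * 3597 * 11.9 = 46228.64 BTU/hr

46228.64 BTU/hr


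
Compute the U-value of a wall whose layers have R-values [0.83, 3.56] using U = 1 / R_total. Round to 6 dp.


R_total = 0.83 + 3.56 = 4.39
U = 1/4.39 = 0.227790

0.227790


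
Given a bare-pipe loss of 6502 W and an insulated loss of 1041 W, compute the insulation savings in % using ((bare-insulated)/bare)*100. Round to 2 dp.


Savings = ((6502-1041)/6502)*100 = 83.99 %

83.99 %


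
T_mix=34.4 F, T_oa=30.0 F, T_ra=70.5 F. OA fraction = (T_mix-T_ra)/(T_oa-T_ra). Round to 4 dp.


frac = (34.4 - 70.5) / (30.0 - 70.5) = 0.8914

0.8914


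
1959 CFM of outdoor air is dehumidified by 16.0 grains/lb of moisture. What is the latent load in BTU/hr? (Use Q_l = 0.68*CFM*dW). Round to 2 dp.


Q = 0.68 * 1959 * 16.0 = 21313.92 BTU/hr

21313.92 BTU/hr


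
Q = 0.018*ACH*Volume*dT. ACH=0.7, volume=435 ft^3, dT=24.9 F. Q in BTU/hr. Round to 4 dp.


Q = 0.018 * 0.7 * 435 * 24.9 = 136.4769 BTU/hr

136.4769 BTU/hr


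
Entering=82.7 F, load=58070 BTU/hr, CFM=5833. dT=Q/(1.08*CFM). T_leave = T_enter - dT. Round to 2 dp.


dT = 58070/(1.08*5833) = 9.2180
T_leave = 82.7 - 9.2180 = 73.48 F

73.48 F


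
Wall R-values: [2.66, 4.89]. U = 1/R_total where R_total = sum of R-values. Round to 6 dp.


R_total = 2.66 + 4.89 = 7.55
U = 1/7.55 = 0.132450

0.132450


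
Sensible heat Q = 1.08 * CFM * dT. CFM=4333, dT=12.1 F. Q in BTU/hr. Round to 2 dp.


Q = 1.08 * 4333 * 12.1 = 56623.64 BTU/hr

56623.64 BTU/hr


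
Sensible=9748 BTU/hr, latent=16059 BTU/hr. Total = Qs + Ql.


Qt = 9748 + 16059 = 25807 BTU/hr

25807 BTU/hr


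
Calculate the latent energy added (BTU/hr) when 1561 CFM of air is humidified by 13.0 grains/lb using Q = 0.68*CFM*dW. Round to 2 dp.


Q = 0.68 * 1561 * 13.0 = 13799.24 BTU/hr

13799.24 BTU/hr


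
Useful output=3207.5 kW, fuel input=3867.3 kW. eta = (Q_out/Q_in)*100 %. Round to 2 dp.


eta = (3207.5/3867.3)*100 = 82.94 %

82.94 %


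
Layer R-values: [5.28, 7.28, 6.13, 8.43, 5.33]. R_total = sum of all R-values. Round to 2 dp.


R_total = 5.28 + 7.28 + 6.13 + 8.43 + 5.33 = 32.45

32.45


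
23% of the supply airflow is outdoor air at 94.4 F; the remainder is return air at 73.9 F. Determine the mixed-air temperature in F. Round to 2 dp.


T_mix = 0.23*94.4 + 0.77*73.9 = 78.62 F

78.62 F


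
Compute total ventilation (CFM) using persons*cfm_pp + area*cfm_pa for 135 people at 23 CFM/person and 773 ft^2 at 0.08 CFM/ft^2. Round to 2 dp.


Total = 135*23 + 773*0.08 = 3166.84 CFM

3166.84 CFM


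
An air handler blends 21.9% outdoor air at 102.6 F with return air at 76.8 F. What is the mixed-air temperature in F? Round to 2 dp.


T_mix = 76.8 + (21.9/100)*(102.6-76.8) = 82.45 F

82.45 F


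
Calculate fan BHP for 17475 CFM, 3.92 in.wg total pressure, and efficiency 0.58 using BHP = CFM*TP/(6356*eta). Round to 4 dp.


BHP = 17475 * 3.92 / (6356 * 0.58) = 18.5820 hp

18.5820 hp


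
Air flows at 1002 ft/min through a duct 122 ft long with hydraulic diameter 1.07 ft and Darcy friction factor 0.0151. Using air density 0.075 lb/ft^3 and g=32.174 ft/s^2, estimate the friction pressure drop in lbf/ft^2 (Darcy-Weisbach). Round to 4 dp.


v_fps = 1002/60 = 16.7 ft/s
dp = 0.0151*(122/1.07)*0.075*16.7^2/(2*32.174) = 0.5596 lbf/ft^2

0.5596 lbf/ft^2


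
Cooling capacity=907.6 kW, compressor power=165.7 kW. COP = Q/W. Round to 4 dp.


COP = 907.6 / 165.7 = 5.4774

5.4774


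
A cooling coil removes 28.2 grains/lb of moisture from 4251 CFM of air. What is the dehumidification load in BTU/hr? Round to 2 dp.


Q = 0.68 * 4251 * 28.2 = 81517.18 BTU/hr

81517.18 BTU/hr


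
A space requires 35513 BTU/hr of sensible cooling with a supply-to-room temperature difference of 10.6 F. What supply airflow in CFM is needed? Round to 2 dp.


CFM = 35513 / (1.08 * 10.6) = 3102.11

3102.11 CFM


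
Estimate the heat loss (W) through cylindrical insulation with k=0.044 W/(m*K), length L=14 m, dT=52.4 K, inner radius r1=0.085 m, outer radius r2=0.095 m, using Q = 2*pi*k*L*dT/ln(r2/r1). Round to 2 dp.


Q = 2*pi*0.044*14*52.4/ln(0.095/0.085) = 1823.42 W

1823.42 W


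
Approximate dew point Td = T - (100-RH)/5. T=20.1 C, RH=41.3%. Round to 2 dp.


Td = 20.1 - (100-41.3)/5 = 8.36 C

8.36 C


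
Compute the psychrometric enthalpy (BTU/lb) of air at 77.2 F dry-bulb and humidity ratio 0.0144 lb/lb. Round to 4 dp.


h = 0.24*77.2 + 0.0144*(1061+0.444*77.2) = 34.3000 BTU/lb

34.3000 BTU/lb


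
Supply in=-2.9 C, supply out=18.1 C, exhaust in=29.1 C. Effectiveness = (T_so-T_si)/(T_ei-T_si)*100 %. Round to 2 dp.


eff = (18.1-(-2.9))/(29.1-(-2.9))*100 = 65.63 %

65.63 %


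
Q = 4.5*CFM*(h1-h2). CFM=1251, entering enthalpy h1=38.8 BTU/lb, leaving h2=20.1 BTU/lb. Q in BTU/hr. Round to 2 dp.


Q = 4.5 * 1251 * (38.8 - 20.1) = 105271.65 BTU/hr

105271.65 BTU/hr


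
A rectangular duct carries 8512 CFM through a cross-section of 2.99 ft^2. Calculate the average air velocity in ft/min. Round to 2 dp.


V = 8512 / 2.99 = 2846.82 ft/min

2846.82 ft/min


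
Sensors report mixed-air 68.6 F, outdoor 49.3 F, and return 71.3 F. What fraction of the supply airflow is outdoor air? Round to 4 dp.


frac = (68.6 - 71.3) / (49.3 - 71.3) = 0.1227

0.1227


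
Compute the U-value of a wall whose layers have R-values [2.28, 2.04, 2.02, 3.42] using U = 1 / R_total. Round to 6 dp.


R_total = 2.28 + 2.04 + 2.02 + 3.42 = 9.76
U = 1/9.76 = 0.102459

0.102459


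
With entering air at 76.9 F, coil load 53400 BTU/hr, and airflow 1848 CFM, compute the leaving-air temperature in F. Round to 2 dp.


dT = 53400/(1.08*1848) = 26.7557
T_leave = 76.9 - 26.7557 = 50.14 F

50.14 F


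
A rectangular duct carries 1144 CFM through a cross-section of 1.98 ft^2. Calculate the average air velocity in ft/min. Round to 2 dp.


V = 1144 / 1.98 = 577.78 ft/min

577.78 ft/min


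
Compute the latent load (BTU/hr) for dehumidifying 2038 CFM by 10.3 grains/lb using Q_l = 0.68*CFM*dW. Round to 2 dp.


Q = 0.68 * 2038 * 10.3 = 14274.15 BTU/hr

14274.15 BTU/hr


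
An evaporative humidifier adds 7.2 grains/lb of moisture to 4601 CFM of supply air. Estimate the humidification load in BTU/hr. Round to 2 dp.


Q = 0.68 * 4601 * 7.2 = 22526.50 BTU/hr

22526.50 BTU/hr


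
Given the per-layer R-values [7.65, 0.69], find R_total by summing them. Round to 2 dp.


R_total = 7.65 + 0.69 = 8.34

8.34


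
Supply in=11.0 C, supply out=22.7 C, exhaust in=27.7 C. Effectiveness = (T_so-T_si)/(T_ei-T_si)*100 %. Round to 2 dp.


eff = (22.7-11.0)/(27.7-11.0)*100 = 70.06 %

70.06 %


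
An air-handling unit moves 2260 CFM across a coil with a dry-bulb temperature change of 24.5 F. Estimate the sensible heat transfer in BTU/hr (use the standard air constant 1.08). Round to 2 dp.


Q = 1.08 * 2260 * 24.5 = 59799.60 BTU/hr

59799.60 BTU/hr


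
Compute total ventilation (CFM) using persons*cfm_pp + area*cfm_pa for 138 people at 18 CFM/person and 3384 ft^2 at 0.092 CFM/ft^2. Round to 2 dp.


Total = 138*18 + 3384*0.092 = 2795.33 CFM

2795.33 CFM


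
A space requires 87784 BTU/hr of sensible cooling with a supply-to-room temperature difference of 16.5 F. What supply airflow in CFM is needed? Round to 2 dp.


CFM = 87784 / (1.08 * 16.5) = 4926.15

4926.15 CFM


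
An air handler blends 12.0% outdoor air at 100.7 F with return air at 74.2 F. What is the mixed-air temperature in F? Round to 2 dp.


T_mix = 74.2 + (12.0/100)*(100.7-74.2) = 77.38 F

77.38 F


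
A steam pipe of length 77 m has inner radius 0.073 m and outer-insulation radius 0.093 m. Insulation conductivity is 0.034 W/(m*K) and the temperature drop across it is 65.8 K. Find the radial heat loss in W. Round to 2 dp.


Q = 2*pi*0.034*77*65.8/ln(0.093/0.073) = 4470.01 W

4470.01 W


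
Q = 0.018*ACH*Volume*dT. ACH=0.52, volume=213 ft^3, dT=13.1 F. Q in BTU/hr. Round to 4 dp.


Q = 0.018 * 0.52 * 213 * 13.1 = 26.1172 BTU/hr

26.1172 BTU/hr


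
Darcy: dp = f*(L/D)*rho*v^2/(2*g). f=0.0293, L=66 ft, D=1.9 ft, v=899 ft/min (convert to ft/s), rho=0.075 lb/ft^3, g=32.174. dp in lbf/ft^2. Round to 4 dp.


v_fps = 899/60 = 14.9833 ft/s
dp = 0.0293*(66/1.9)*0.075*14.9833^2/(2*32.174) = 0.2663 lbf/ft^2

0.2663 lbf/ft^2


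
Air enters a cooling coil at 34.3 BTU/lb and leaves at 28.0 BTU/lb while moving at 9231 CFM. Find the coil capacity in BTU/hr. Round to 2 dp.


Q = 4.5 * 9231 * (34.3 - 28.0) = 261698.85 BTU/hr

261698.85 BTU/hr


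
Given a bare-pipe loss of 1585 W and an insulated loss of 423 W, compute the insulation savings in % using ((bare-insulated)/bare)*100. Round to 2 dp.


Savings = ((1585-423)/1585)*100 = 73.31 %

73.31 %


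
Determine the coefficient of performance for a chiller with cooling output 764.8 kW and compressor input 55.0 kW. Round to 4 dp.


COP = 764.8 / 55.0 = 13.9055

13.9055


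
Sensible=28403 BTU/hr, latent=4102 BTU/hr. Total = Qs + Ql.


Qt = 28403 + 4102 = 32505 BTU/hr

32505 BTU/hr


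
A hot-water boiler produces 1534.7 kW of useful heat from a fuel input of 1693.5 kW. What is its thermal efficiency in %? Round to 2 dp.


eta = (1534.7/1693.5)*100 = 90.62 %

90.62 %


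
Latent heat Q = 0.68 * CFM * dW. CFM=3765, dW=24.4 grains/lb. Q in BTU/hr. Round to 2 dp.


Q = 0.68 * 3765 * 24.4 = 62468.88 BTU/hr

62468.88 BTU/hr


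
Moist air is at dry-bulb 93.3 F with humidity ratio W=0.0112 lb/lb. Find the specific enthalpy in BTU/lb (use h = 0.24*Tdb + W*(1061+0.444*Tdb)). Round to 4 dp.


h = 0.24*93.3 + 0.0112*(1061+0.444*93.3) = 34.7392 BTU/lb

34.7392 BTU/lb


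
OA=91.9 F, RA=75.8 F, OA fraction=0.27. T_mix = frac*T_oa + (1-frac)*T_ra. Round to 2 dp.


T_mix = 0.27*91.9 + 0.73*75.8 = 80.15 F

80.15 F


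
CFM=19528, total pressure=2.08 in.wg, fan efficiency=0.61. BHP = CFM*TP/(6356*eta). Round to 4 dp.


BHP = 19528 * 2.08 / (6356 * 0.61) = 10.4763 hp

10.4763 hp


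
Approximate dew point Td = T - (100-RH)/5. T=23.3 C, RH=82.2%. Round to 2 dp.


Td = 23.3 - (100-82.2)/5 = 19.74 C

19.74 C


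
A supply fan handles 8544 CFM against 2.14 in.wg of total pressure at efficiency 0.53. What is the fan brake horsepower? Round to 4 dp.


BHP = 8544 * 2.14 / (6356 * 0.53) = 5.4277 hp

5.4277 hp


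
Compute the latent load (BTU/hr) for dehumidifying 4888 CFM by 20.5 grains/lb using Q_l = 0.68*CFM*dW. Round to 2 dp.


Q = 0.68 * 4888 * 20.5 = 68138.72 BTU/hr

68138.72 BTU/hr


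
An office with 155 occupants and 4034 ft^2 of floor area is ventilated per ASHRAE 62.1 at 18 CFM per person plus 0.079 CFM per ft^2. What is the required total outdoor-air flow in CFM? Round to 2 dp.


Total = 155*18 + 4034*0.079 = 3108.69 CFM

3108.69 CFM


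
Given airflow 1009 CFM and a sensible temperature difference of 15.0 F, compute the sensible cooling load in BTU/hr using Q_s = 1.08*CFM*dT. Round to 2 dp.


Q = 1.08 * 1009 * 15.0 = 16345.80 BTU/hr

16345.80 BTU/hr


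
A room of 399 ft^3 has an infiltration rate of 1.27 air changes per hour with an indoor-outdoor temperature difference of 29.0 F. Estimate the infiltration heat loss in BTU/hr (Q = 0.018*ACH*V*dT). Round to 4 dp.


Q = 0.018 * 1.27 * 399 * 29.0 = 264.5131 BTU/hr

264.5131 BTU/hr


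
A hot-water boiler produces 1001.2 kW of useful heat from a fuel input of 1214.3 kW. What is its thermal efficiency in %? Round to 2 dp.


eta = (1001.2/1214.3)*100 = 82.45 %

82.45 %


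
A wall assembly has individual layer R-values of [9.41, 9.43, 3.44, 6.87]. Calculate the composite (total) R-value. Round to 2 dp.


R_total = 9.41 + 9.43 + 3.44 + 6.87 = 29.15

29.15


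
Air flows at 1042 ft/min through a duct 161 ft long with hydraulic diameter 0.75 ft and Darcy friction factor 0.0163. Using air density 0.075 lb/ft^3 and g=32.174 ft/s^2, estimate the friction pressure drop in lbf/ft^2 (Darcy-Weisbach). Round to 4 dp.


v_fps = 1042/60 = 17.3667 ft/s
dp = 0.0163*(161/0.75)*0.075*17.3667^2/(2*32.174) = 1.2300 lbf/ft^2

1.2300 lbf/ft^2


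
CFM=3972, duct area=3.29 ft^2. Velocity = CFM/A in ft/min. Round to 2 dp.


V = 3972 / 3.29 = 1207.29 ft/min

1207.29 ft/min


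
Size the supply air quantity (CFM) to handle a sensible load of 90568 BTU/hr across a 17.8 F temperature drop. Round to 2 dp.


CFM = 90568 / (1.08 * 17.8) = 4711.19

4711.19 CFM


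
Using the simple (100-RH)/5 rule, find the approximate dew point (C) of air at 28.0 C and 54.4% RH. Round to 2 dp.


Td = 28.0 - (100-54.4)/5 = 18.88 C

18.88 C


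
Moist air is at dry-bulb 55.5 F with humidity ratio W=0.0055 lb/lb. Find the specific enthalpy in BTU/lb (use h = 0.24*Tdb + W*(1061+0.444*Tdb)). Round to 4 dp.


h = 0.24*55.5 + 0.0055*(1061+0.444*55.5) = 19.2910 BTU/lb

19.2910 BTU/lb


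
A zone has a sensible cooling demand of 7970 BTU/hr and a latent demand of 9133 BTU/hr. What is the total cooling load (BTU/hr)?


Qt = 7970 + 9133 = 17103 BTU/hr

17103 BTU/hr


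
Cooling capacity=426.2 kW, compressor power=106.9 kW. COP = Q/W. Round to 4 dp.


COP = 426.2 / 106.9 = 3.9869

3.9869


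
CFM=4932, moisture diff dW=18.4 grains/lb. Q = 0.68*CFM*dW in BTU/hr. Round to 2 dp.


Q = 0.68 * 4932 * 18.4 = 61709.18 BTU/hr

61709.18 BTU/hr


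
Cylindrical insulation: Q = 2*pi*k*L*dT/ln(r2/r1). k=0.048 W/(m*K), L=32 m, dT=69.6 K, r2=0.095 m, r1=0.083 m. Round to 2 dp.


Q = 2*pi*0.048*32*69.6/ln(0.095/0.083) = 4974.28 W

4974.28 W


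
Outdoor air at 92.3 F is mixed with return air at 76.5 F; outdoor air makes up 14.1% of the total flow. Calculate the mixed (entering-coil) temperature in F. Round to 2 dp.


T_mix = 76.5 + (14.1/100)*(92.3-76.5) = 78.73 F

78.73 F


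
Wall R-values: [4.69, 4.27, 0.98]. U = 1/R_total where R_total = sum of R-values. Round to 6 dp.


R_total = 4.69 + 4.27 + 0.98 = 9.94
U = 1/9.94 = 0.100604

0.100604


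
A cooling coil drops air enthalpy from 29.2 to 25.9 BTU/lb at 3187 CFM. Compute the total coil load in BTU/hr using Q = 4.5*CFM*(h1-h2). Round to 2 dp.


Q = 4.5 * 3187 * (29.2 - 25.9) = 47326.95 BTU/hr

47326.95 BTU/hr


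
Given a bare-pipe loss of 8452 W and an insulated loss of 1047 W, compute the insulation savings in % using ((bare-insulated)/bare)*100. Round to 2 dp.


Savings = ((8452-1047)/8452)*100 = 87.61 %

87.61 %


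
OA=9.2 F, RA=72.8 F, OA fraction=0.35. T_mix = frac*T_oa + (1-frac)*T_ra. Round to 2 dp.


T_mix = 0.35*9.2 + 0.65*72.8 = 50.54 F

50.54 F
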